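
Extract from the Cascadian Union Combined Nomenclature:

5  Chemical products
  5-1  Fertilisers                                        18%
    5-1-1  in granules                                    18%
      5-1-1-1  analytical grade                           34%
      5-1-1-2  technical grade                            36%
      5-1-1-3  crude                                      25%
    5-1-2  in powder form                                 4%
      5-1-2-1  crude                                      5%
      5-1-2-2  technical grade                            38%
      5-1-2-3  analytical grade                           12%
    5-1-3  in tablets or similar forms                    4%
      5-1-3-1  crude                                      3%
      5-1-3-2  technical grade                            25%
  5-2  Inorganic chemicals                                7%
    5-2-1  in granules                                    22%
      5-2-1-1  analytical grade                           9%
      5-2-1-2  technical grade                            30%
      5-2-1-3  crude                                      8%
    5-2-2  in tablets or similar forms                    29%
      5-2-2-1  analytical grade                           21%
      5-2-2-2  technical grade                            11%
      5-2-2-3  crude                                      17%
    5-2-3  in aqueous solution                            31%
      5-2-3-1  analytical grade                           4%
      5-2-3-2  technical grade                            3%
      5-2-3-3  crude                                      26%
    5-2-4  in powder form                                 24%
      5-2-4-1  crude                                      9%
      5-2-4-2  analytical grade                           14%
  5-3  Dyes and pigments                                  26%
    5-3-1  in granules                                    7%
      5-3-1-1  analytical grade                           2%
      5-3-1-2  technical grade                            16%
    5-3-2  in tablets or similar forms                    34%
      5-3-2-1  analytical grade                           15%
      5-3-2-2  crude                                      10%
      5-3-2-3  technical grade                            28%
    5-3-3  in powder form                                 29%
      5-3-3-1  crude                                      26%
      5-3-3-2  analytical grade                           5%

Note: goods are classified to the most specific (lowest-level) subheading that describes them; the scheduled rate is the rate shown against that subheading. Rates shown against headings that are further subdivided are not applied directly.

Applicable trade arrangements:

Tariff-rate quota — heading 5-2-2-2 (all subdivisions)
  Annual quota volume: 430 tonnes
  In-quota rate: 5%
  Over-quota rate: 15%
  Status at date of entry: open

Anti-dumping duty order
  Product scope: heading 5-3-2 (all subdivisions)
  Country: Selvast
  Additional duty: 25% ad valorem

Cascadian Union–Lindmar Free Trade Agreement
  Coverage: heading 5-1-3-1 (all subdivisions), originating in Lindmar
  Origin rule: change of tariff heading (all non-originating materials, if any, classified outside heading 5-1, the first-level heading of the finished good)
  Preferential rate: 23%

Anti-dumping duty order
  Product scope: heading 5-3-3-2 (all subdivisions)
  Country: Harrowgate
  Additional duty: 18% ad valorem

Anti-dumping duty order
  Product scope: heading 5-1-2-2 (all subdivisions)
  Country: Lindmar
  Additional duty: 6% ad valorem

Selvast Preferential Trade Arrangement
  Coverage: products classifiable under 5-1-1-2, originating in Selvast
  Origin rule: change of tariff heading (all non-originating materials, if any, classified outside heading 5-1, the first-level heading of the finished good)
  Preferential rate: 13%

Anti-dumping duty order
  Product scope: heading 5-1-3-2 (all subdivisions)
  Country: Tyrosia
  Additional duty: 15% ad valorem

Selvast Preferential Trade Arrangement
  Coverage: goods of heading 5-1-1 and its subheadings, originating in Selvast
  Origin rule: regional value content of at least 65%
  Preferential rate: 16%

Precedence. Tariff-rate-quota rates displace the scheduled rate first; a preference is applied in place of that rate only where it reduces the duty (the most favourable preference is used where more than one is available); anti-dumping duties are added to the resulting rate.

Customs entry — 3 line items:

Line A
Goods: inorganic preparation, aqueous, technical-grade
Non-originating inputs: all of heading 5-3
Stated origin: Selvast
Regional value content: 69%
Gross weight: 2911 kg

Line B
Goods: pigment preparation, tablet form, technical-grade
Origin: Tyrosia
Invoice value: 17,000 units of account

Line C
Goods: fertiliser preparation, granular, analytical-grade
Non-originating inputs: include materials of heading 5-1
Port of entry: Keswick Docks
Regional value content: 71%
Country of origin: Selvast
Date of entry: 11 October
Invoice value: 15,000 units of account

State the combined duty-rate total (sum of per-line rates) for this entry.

Line A: inorganic → 5-2; aqueous → 5-2-3; technical-grade → 5-2-3-2. Scheduled 3%. Selvast agreement on 5-1-1-2: 5-2-3-2 not covered; Selvast agreement on 5-1-1: 5-2-3-2 not covered. → 3%.
Line B: pigment → 5-3; tablet form → 5-3-2; technical-grade → 5-3-2-3. Scheduled 28%. No special measure applies. → 28%.
Line C: fertiliser → 5-1; granular → 5-1-1; analytical-grade → 5-1-1-1. Scheduled 34%. Selvast agreement on 5-1-1-2: 5-1-1-1 not covered; Selvast agreement on 5-1-1: RVC ≥ 65% → 16% available; preferential 16%. → 16%.
Sum: 3% + 28% + 16% = 47%.

47%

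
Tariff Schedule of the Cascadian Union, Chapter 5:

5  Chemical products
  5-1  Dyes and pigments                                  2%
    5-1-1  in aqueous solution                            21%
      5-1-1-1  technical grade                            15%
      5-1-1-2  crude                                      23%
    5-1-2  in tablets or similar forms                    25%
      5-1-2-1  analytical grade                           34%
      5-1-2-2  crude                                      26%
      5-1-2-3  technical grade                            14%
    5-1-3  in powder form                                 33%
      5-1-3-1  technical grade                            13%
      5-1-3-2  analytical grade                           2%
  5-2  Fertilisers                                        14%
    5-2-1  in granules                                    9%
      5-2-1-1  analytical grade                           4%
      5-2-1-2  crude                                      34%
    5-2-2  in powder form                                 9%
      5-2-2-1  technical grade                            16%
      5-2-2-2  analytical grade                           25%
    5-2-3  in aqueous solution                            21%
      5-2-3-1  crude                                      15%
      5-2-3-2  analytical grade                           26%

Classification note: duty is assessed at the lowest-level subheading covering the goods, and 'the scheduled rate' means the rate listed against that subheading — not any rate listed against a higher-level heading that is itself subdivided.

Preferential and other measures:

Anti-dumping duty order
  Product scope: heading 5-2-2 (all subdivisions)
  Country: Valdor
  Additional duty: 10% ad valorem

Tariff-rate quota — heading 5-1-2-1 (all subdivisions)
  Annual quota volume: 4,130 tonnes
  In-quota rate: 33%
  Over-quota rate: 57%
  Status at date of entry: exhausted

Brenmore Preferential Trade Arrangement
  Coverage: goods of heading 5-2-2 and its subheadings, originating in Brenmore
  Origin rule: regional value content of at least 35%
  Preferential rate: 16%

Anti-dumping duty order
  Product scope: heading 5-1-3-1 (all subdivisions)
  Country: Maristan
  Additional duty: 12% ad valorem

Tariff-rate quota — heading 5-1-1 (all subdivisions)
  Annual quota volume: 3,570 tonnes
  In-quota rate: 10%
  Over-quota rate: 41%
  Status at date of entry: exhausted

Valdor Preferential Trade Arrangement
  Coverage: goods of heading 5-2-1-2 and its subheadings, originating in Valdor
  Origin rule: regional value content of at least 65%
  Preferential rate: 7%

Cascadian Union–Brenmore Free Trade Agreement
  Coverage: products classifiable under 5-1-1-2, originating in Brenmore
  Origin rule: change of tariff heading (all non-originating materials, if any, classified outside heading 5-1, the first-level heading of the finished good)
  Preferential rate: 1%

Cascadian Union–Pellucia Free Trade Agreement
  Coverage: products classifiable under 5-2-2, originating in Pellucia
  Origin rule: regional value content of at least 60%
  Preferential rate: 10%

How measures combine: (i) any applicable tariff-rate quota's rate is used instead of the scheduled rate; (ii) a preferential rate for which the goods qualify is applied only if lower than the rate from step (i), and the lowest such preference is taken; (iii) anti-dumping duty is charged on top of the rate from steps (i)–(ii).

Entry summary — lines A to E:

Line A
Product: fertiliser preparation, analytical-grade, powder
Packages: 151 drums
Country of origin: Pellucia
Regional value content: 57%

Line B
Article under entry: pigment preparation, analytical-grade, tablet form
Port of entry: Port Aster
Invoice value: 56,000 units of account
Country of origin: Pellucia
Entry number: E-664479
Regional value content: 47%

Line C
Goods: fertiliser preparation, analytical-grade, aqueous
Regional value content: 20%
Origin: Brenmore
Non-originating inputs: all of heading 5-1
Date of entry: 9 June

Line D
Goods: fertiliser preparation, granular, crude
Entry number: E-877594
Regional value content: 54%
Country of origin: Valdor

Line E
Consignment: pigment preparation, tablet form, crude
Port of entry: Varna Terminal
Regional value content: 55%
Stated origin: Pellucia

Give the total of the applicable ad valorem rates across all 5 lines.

168%

Line A: fertiliser → 5-2; powder → 5-2-2; analytical-grade → 5-2-2-2. Scheduled 25%. Pellucia agreement on 5-2-2: RVC < 60%. → 25%.
Line B: pigment → 5-1; tablet form → 5-1-2; analytical-grade → 5-1-2-1. Scheduled 34%. quota on 5-1-2-1 exhausted → over-quota 57%; Pellucia agreement on 5-2-2: 5-1-2-1 not covered. → 57%.
Line C: fertiliser → 5-2; aqueous → 5-2-3; analytical-grade → 5-2-3-2. Scheduled 26%. Brenmore agreement on 5-2-2: 5-2-3-2 not covered; Brenmore agreement on 5-1-1-2: 5-2-3-2 not covered. → 26%.
Line D: fertiliser → 5-2; granular → 5-2-1; crude → 5-2-1-2. Scheduled 34%. Valdor agreement on 5-2-1-2: RVC < 65%. → 34%.
Line E: pigment → 5-1; tablet form → 5-1-2; crude → 5-1-2-2. Scheduled 26%. Pellucia agreement on 5-2-2: 5-1-2-2 not covered. → 26%.
Sum: 25% + 57% + 26% + 34% + 26% = 168%.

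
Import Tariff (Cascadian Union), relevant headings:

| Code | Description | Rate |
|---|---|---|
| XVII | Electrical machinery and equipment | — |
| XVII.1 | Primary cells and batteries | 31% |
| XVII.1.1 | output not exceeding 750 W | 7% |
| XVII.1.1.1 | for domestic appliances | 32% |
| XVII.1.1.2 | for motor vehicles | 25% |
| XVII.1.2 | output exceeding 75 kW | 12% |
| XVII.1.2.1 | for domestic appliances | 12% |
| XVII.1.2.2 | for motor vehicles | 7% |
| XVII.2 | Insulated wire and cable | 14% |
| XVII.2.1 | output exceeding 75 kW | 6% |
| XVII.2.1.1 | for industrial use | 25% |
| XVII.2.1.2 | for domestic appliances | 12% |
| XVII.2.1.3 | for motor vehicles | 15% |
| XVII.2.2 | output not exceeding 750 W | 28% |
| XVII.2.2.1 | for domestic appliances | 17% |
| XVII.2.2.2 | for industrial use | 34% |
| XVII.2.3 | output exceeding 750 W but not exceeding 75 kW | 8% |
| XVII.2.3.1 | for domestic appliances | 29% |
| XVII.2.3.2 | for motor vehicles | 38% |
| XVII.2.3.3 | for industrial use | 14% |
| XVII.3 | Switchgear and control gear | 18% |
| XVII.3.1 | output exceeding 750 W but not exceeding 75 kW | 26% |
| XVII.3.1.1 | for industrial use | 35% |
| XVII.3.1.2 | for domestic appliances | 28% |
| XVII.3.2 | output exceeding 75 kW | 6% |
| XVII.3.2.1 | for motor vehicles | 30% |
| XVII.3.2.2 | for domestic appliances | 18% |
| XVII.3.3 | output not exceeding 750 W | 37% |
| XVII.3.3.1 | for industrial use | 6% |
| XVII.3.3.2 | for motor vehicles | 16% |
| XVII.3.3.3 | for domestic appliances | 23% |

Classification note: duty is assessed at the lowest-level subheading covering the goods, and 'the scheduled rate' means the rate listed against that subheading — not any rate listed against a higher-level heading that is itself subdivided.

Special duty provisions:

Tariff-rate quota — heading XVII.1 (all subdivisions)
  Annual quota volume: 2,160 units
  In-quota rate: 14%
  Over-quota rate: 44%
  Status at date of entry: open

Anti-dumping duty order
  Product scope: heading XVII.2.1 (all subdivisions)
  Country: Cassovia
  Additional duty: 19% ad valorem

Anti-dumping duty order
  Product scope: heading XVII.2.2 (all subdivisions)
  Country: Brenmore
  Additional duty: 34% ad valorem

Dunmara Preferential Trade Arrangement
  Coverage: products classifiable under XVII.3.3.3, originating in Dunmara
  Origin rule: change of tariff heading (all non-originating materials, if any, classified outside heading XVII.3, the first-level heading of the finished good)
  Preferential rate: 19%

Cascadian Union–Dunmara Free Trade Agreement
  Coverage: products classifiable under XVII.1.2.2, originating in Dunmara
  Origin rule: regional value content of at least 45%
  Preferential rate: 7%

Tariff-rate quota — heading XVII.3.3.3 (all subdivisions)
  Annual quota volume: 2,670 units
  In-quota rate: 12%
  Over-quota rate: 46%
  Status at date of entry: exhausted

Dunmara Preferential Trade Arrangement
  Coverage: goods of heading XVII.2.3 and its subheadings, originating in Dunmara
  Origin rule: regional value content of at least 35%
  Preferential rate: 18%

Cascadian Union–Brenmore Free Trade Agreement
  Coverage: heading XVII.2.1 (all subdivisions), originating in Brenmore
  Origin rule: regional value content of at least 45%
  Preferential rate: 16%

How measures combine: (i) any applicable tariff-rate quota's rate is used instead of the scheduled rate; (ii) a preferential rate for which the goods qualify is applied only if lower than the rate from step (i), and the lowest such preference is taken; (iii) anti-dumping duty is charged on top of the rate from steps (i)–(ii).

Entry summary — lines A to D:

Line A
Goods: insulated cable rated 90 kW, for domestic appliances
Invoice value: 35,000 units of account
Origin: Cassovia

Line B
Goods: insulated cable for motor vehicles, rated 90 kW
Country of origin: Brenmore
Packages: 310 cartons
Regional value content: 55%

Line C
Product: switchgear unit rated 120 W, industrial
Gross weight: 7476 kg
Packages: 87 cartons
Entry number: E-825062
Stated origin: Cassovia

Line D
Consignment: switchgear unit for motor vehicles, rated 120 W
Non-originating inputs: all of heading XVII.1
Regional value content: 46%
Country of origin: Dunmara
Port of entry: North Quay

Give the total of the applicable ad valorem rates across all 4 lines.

Line A: insulated cable → XVII.2; rated 90 kW → XVII.2.1; for domestic appliances → XVII.2.1.2. Scheduled 12%. anti-dumping (Cassovia, XVII.2.1): +19%; total 12% + 19% = 31%. → 31%.
Line B: insulated cable → XVII.2; rated 90 kW → XVII.2.1; for motor vehicles → XVII.2.1.3. Scheduled 15%. Brenmore agreement on XVII.2.1: RVC ≥ 45% → 16% available; preference 16% not lower than 15% → no reduction. → 15%.
Line C: switchgear unit → XVII.3; rated 120 W → XVII.3.3; industrial → XVII.3.3.1. Scheduled 6%. No special measure applies. → 6%.
Line D: switchgear unit → XVII.3; rated 120 W → XVII.3.3; for motor vehicles → XVII.3.3.2. Scheduled 16%. Dunmara agreement on XVII.3.3.3: XVII.3.3.2 not covered; Dunmara agreement on XVII.1.2.2: XVII.3.3.2 not covered; Dunmara agreement on XVII.2.3: XVII.3.3.2 not covered. → 16%.
Sum: 31% + 15% + 6% + 16% = 68%.

68%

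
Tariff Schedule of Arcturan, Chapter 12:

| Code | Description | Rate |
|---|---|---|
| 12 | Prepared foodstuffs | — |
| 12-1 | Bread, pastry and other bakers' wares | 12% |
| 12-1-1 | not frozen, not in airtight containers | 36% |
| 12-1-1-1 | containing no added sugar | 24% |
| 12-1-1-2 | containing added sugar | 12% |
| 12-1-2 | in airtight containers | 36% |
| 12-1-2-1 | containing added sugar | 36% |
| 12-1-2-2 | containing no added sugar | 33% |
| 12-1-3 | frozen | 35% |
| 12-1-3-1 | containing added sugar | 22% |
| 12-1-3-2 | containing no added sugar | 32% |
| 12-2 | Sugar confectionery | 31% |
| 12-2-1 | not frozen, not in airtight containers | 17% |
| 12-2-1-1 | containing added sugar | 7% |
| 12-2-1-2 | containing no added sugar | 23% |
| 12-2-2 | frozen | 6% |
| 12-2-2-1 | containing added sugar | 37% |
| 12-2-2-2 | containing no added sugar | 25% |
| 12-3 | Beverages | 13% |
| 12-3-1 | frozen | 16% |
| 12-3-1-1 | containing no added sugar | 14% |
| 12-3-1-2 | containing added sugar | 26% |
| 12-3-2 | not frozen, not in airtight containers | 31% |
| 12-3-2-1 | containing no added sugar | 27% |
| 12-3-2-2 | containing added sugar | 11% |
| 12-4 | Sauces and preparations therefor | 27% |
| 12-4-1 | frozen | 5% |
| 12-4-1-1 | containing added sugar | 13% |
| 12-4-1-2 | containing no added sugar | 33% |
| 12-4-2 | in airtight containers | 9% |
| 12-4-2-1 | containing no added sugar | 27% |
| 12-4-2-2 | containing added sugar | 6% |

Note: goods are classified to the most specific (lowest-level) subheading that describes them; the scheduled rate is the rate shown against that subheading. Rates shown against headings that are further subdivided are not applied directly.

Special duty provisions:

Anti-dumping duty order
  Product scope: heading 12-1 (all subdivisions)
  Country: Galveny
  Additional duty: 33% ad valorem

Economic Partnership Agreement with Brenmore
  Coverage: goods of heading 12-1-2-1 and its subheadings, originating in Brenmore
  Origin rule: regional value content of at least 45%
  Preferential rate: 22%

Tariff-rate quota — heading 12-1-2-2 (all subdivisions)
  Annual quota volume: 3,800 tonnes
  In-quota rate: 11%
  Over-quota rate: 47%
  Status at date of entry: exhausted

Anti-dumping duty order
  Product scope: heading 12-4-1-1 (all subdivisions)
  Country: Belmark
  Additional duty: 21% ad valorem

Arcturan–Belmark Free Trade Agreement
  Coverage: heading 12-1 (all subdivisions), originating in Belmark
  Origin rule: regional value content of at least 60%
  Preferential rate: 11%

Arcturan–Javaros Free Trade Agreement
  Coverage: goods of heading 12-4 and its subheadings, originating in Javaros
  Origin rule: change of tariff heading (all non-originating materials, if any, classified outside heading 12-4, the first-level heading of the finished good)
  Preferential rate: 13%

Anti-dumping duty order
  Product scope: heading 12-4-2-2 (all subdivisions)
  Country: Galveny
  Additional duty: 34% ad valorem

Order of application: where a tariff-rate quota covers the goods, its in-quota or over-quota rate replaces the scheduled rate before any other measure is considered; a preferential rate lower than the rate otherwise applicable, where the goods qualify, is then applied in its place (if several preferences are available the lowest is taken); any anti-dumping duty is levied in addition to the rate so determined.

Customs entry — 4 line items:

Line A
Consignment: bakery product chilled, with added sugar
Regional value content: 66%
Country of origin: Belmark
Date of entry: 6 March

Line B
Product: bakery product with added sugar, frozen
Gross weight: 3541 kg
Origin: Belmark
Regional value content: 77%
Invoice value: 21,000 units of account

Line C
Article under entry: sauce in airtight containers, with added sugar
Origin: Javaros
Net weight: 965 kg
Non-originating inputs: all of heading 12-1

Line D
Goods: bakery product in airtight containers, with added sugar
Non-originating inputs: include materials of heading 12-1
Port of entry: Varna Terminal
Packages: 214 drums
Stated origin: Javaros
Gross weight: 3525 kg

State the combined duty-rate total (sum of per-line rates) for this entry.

Line A: bakery product → 12-1; chilled → 12-1-1; with added sugar → 12-1-1-2. Scheduled 12%. Belmark agreement on 12-1: RVC ≥ 60% → 11% available; preferential 11%. → 11%.
Line B: bakery product → 12-1; frozen → 12-1-3; with added sugar → 12-1-3-1. Scheduled 22%. Belmark agreement on 12-1: RVC ≥ 60% → 11% available; preferential 11%. → 11%.
Line C: sauce → 12-4; in airtight containers → 12-4-2; with added sugar → 12-4-2-2. Scheduled 6%. Javaros agreement on 12-4: CTH met → 13% available; preference 13% not lower than 6% → no reduction. → 6%.
Line D: bakery product → 12-1; in airtight containers → 12-1-2; with added sugar → 12-1-2-1. Scheduled 36%. Javaros agreement on 12-4: 12-1-2-1 not covered. → 36%.
Sum: 11% + 11% + 6% + 36% = 64%.

64%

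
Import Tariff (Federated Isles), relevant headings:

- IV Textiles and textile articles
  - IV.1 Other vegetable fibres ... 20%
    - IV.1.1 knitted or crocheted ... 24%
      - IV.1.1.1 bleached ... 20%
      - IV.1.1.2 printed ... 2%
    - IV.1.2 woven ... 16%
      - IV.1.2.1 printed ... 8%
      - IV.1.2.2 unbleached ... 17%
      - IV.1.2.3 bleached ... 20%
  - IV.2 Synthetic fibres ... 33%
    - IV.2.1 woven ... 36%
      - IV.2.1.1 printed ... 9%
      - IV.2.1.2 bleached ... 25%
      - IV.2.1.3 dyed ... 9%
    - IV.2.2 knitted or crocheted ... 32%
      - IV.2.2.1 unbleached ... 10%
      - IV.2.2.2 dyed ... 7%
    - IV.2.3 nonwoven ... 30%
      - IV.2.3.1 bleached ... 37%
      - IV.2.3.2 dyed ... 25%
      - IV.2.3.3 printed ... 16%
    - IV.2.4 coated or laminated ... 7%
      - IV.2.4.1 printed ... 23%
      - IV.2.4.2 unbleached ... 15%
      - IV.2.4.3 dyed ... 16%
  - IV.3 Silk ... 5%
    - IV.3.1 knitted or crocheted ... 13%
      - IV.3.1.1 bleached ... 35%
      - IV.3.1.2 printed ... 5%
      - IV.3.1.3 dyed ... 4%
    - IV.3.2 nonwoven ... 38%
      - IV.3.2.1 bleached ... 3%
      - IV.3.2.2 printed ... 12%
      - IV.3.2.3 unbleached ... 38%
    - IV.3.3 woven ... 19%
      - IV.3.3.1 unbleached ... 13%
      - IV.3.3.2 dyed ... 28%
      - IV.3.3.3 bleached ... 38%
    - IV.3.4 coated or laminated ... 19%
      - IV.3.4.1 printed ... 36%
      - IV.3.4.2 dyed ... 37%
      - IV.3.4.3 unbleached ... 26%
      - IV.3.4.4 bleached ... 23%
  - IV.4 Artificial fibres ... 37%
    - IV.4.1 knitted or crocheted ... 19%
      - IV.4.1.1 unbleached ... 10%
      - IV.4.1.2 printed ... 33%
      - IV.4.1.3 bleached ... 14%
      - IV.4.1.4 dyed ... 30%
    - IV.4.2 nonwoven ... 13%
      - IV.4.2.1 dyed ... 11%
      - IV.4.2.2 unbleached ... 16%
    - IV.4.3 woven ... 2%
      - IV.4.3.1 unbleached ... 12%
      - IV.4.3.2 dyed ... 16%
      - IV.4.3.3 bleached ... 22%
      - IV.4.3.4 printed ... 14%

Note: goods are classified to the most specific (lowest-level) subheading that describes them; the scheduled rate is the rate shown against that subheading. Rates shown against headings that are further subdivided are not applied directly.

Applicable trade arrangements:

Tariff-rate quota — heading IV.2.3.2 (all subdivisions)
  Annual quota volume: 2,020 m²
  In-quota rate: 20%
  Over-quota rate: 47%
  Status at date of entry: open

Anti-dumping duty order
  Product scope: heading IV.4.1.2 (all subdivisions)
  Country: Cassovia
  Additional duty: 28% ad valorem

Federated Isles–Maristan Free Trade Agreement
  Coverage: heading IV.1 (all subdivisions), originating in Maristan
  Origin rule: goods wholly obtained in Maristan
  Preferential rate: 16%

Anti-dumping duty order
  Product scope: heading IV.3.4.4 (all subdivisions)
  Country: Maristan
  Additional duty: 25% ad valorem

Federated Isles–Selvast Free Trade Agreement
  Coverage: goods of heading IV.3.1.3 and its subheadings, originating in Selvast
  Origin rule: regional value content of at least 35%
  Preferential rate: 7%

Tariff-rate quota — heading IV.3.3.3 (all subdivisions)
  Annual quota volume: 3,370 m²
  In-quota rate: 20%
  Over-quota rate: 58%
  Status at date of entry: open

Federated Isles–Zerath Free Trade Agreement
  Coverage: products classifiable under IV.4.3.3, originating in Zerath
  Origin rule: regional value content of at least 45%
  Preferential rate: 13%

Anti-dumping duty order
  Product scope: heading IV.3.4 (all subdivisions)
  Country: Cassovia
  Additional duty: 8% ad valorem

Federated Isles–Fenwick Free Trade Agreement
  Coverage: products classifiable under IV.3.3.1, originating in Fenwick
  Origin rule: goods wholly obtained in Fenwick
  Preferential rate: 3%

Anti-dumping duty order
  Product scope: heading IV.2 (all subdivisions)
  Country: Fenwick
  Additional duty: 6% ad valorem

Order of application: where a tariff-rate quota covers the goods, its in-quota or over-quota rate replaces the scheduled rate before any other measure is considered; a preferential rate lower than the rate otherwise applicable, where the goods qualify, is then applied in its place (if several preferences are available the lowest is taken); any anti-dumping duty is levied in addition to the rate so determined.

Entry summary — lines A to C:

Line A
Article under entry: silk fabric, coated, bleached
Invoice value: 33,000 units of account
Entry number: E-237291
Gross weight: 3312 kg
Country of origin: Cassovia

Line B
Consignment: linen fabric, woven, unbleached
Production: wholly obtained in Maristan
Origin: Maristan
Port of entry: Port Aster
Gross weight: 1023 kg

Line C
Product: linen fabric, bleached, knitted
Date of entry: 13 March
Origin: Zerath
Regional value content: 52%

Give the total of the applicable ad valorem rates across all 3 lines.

67%

Line A: silk → IV.3; coated → IV.3.4; bleached → IV.3.4.4. Scheduled 23%. anti-dumping (Cassovia, IV.3.4): +8%; total 23% + 8% = 31%. → 31%.
Line B: linen → IV.1; woven → IV.1.2; unbleached → IV.1.2.2. Scheduled 17%. Maristan agreement on IV.1: wholly obtained → 16% available; preferential 16%. → 16%.
Line C: linen → IV.1; knitted → IV.1.1; bleached → IV.1.1.1. Scheduled 20%. Zerath agreement on IV.4.3.3: IV.1.1.1 not covered. → 20%.
Sum: 31% + 16% + 20% = 67%.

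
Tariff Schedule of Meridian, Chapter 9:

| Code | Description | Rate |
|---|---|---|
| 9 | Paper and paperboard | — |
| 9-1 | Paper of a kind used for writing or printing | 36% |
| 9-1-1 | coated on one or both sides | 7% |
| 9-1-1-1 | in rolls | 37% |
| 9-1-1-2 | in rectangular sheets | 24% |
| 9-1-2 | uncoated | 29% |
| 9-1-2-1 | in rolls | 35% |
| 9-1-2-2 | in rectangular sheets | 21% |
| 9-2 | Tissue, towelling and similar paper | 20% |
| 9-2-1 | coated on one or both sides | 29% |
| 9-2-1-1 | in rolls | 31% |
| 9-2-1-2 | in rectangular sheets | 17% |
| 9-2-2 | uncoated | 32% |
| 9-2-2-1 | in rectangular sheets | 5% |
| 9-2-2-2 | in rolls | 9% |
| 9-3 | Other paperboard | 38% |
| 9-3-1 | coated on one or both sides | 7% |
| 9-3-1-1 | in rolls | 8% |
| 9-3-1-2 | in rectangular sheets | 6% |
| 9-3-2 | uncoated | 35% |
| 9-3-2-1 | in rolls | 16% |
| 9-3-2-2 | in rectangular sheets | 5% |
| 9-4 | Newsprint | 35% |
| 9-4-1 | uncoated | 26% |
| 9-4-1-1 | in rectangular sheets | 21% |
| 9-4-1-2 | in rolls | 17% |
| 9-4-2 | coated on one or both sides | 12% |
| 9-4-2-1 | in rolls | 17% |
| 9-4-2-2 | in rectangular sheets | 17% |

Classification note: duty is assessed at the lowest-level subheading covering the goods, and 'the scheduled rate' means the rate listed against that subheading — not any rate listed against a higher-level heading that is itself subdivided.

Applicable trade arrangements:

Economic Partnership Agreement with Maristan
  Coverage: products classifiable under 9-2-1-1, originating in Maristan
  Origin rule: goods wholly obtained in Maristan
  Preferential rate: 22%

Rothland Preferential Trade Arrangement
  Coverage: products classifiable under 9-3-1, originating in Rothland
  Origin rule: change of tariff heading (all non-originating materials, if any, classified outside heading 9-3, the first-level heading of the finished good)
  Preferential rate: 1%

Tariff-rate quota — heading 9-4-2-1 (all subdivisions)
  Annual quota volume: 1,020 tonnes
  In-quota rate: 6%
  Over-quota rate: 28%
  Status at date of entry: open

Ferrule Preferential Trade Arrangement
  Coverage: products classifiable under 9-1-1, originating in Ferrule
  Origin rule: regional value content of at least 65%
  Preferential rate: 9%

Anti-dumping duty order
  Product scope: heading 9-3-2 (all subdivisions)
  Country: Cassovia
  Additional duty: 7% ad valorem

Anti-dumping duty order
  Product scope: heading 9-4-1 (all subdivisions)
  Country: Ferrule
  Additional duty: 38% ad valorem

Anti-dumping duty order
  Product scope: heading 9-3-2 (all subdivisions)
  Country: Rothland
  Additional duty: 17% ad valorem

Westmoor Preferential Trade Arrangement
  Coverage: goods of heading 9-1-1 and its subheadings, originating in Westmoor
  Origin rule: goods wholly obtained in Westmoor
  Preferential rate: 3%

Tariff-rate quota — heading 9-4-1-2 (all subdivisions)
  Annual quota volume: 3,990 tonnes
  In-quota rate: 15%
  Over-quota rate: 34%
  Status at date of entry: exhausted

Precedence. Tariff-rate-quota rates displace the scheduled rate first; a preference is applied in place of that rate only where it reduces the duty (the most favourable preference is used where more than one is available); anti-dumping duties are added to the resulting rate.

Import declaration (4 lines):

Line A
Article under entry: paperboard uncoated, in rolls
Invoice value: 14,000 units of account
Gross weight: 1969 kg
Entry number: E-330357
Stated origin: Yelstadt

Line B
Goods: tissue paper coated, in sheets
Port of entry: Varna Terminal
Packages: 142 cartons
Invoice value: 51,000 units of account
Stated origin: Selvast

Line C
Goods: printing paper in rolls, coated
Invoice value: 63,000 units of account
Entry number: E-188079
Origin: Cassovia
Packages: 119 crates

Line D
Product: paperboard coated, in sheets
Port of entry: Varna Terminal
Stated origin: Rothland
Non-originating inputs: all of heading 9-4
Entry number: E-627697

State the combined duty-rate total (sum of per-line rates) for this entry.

71%

Line A: paperboard → 9-3; uncoated → 9-3-2; in rolls → 9-3-2-1. Scheduled 16%. No special measure applies. → 16%.
Line B: tissue paper → 9-2; coated → 9-2-1; in sheets → 9-2-1-2. Scheduled 17%. No special measure applies. → 17%.
Line C: printing paper → 9-1; coated → 9-1-1; in rolls → 9-1-1-1. Scheduled 37%. No special measure applies. → 37%.
Line D: paperboard → 9-3; coated → 9-3-1; in sheets → 9-3-1-2. Scheduled 6%. Rothland agreement on 9-3-1: CTH met → 1% available; preferential 1%. → 1%.
Sum: 16% + 17% + 37% + 1% = 71%.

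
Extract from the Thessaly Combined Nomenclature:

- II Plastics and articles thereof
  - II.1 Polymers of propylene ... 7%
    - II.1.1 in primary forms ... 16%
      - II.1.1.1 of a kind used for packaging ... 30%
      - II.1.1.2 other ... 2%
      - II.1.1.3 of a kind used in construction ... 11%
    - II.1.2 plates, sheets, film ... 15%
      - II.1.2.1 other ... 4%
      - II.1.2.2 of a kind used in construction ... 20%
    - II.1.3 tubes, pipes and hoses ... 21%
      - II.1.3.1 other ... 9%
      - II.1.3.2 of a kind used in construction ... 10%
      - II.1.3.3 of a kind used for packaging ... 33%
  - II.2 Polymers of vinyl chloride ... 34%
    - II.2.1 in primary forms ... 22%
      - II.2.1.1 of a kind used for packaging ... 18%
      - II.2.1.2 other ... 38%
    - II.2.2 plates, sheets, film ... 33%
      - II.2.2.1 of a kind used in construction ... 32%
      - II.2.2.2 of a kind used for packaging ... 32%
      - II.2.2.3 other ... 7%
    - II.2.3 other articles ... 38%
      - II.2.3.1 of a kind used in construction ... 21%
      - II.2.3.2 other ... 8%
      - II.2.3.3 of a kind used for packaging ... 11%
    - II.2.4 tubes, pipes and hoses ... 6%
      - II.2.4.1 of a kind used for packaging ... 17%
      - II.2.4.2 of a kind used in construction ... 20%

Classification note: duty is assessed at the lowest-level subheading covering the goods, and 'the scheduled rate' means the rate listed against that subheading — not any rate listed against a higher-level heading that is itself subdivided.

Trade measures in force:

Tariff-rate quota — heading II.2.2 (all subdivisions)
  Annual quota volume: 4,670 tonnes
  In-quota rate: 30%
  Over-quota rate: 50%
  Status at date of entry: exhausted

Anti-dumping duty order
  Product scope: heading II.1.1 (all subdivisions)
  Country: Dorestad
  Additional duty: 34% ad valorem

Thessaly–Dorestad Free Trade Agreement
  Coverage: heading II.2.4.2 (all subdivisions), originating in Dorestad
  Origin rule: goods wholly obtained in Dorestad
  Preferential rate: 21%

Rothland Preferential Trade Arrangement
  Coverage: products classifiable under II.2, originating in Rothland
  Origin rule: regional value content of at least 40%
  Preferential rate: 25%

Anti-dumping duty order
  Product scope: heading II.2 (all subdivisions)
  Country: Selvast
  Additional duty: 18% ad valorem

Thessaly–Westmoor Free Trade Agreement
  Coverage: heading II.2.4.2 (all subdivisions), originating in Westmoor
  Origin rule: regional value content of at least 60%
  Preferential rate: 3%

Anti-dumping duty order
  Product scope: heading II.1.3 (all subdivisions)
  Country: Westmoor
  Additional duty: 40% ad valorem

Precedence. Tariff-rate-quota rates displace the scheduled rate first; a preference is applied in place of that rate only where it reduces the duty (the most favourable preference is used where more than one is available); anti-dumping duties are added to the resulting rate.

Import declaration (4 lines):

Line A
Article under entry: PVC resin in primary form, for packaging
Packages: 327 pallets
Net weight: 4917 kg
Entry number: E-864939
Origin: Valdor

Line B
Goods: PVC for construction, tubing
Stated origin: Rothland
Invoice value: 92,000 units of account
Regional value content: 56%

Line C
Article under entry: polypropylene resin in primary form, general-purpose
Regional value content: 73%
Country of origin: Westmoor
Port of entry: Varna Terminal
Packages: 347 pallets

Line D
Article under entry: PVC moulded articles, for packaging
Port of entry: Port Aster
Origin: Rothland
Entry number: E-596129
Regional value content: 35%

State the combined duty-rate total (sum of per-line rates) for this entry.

51%

Line A: PVC → II.2; resin in primary form → II.2.1; for packaging → II.2.1.1. Scheduled 18%. No special measure applies. → 18%.
Line B: PVC → II.2; tubing → II.2.4; for construction → II.2.4.2. Scheduled 20%. Rothland agreement on II.2: RVC ≥ 40% → 25% available; preference 25% not lower than 20% → no reduction. → 20%.
Line C: polypropylene → II.1; resin in primary form → II.1.1; general-purpose → II.1.1.2. Scheduled 2%. Westmoor agreement on II.2.4.2: II.1.1.2 not covered. → 2%.
Line D: PVC → II.2; moulded articles → II.2.3; for packaging → II.2.3.3. Scheduled 11%. Rothland agreement on II.2: RVC < 40%. → 11%.
Sum: 18% + 20% + 2% + 11% = 51%.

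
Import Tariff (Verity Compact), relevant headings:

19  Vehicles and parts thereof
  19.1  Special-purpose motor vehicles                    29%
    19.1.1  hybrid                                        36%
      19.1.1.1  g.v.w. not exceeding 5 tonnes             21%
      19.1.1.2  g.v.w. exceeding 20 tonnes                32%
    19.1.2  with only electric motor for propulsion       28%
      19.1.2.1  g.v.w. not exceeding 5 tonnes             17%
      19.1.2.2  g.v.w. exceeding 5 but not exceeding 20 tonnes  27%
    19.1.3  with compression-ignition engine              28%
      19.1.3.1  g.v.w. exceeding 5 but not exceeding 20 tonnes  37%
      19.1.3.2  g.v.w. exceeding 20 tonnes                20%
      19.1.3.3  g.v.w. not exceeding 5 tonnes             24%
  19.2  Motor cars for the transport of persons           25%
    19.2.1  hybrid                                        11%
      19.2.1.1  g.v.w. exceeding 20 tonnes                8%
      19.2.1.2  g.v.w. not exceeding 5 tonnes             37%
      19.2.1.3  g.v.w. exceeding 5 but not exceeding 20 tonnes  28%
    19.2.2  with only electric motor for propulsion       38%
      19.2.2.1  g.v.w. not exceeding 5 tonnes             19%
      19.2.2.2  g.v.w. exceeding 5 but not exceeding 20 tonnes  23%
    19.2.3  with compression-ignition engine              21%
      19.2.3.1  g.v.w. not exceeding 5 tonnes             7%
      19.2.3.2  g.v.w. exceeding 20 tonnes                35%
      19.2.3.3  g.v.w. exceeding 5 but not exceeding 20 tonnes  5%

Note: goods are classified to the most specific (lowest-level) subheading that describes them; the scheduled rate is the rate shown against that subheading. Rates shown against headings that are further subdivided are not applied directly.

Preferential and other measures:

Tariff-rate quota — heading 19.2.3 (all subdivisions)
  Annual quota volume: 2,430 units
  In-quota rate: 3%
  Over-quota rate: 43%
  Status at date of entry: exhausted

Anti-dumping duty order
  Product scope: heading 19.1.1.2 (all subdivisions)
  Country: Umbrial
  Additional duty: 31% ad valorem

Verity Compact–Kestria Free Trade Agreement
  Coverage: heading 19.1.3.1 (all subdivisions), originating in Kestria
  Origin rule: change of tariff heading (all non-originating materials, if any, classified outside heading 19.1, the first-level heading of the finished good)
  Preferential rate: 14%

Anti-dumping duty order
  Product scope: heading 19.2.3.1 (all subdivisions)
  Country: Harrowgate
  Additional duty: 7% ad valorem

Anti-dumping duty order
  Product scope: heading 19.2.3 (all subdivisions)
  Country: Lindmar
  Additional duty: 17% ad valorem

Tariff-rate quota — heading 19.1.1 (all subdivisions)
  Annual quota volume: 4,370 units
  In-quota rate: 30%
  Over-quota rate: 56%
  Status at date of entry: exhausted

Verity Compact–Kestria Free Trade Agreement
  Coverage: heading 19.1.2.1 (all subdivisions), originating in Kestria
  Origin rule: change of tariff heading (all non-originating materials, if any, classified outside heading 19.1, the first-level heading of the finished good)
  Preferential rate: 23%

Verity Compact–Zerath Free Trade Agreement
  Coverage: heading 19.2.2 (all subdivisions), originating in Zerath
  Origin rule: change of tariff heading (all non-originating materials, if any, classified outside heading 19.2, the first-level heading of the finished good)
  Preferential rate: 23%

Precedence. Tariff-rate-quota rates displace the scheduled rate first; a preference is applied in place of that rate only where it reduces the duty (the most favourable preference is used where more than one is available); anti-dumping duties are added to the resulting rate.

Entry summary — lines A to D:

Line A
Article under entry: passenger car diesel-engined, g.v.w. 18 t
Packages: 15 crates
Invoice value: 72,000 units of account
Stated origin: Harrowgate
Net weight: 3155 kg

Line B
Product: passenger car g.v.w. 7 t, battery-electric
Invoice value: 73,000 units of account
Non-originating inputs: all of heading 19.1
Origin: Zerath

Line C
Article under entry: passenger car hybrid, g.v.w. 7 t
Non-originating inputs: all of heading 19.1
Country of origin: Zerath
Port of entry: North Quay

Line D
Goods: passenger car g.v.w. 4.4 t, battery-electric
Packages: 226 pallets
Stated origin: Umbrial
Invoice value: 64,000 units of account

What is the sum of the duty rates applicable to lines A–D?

113%

Line A: passenger car → 19.2; diesel-engined → 19.2.3; g.v.w. 18 t → 19.2.3.3. Scheduled 5%. quota on 19.2.3 exhausted → over-quota 43%. → 43%.
Line B: passenger car → 19.2; battery-electric → 19.2.2; g.v.w. 7 t → 19.2.2.2. Scheduled 23%. Zerath agreement on 19.2.2: CTH met → 23% available; preference 23% not lower than 23% → no reduction. → 23%.
Line C: passenger car → 19.2; hybrid → 19.2.1; g.v.w. 7 t → 19.2.1.3. Scheduled 28%. Zerath agreement on 19.2.2: 19.2.1.3 not covered. → 28%.
Line D: passenger car → 19.2; battery-electric → 19.2.2; g.v.w. 4.4 t → 19.2.2.1. Scheduled 19%. No special measure applies. → 19%.
Sum: 43% + 23% + 28% + 19% = 113%.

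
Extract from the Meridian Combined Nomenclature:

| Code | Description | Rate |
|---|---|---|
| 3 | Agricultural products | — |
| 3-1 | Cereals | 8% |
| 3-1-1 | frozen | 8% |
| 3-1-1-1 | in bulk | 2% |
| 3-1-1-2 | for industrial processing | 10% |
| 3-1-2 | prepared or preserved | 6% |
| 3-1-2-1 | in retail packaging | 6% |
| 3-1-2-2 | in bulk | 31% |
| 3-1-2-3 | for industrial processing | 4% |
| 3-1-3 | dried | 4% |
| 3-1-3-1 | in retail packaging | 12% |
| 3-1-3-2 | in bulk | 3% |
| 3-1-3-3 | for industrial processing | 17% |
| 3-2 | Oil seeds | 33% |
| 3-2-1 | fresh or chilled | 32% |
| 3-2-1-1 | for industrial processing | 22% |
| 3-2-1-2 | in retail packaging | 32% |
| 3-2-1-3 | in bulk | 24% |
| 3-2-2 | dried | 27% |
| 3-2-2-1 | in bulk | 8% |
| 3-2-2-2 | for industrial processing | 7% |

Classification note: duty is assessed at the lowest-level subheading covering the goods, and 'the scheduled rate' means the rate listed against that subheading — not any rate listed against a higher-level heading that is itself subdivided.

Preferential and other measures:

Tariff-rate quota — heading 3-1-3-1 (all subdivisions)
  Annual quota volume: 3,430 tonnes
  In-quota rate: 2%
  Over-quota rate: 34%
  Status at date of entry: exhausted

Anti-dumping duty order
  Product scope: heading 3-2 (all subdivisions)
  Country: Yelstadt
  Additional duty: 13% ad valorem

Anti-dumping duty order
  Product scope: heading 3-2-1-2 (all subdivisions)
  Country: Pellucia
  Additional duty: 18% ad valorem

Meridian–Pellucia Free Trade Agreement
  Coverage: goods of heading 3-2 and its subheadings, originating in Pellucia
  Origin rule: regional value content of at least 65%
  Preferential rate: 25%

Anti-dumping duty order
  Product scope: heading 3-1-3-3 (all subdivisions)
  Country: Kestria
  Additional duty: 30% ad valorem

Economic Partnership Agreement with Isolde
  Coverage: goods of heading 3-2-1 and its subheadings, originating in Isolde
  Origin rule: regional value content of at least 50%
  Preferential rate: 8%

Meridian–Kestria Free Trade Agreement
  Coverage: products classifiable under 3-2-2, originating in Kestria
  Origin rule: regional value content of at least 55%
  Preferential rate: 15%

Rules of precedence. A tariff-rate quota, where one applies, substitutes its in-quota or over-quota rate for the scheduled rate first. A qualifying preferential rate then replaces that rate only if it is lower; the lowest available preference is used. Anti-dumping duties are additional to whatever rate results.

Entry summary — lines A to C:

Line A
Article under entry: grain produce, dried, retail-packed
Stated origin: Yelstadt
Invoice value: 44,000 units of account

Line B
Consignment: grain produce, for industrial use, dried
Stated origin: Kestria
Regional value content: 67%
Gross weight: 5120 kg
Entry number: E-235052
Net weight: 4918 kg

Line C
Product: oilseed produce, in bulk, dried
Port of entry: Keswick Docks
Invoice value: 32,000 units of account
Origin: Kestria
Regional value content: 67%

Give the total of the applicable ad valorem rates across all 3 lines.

89%

Line A: grain → 3-1; dried → 3-1-3; retail-packed → 3-1-3-1. Scheduled 12%. quota on 3-1-3-1 exhausted → over-quota 34%. → 34%.
Line B: grain → 3-1; dried → 3-1-3; for industrial use → 3-1-3-3. Scheduled 17%. Kestria agreement on 3-2-2: 3-1-3-3 not covered; anti-dumping (Kestria, 3-1-3-3): +30%; total 17% + 30% = 47%. → 47%.
Line C: oilseed → 3-2; dried → 3-2-2; in bulk → 3-2-2-1. Scheduled 8%. Kestria agreement on 3-2-2: RVC ≥ 55% → 15% available; preference 15% not lower than 8% → no reduction. → 8%.
Sum: 34% + 47% + 8% = 89%.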